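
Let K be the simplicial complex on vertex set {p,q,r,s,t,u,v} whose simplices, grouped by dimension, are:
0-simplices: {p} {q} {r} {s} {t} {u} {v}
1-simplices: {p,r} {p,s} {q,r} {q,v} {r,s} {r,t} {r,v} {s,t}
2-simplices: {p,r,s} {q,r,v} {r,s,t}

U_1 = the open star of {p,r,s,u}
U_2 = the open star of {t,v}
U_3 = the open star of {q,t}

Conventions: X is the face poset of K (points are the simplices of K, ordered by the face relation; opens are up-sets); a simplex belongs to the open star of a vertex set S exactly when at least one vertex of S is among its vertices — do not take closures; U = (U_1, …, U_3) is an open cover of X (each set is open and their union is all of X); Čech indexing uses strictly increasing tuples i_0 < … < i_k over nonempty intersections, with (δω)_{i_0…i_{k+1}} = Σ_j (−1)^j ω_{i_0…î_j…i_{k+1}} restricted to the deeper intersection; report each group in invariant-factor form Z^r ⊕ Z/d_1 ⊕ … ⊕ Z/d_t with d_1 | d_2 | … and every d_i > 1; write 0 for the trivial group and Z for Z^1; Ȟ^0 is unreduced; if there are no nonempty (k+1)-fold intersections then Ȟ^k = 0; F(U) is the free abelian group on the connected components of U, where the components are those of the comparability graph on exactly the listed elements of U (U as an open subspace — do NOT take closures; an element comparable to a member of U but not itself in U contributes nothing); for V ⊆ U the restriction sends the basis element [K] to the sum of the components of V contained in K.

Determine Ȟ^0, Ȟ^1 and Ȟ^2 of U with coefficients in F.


Ȟ^0 = Z^2, Ȟ^1 = 0 and Ȟ^2 = 0

cover nerve:
  U1={{p},{r},{s},{u},{p,r},{p,s},{q,r},{r,s},{r,t},{r,v},{s,t},{p,r,s},{q,r,v},{r,s,t}} U2={{t},{v},{q,v},{r,t},{r,v},{s,t},{q,r,v},{r,s,t}} U3={{q},{t},{q,r},{q,v},{r,t},{s,t},{q,r,v},{r,s,t}}
  U12={{r,t},{r,v},{s,t},{q,r,v},{r,s,t}} U13={{q,r},{r,t},{s,t},{q,r,v},{r,s,t}} U23={{t},{q,v},{r,t},{s,t},{q,r,v},{r,s,t}}
  U123={{r,t},{s,t},{q,r,v},{r,s,t}}
components per intersection:
  U1: {{p},{r},{s},{p,r},{p,s},{q,r},{r,s},{r,t},{r,v},{s,t},{p,r,s},{q,r,v},{r,s,t}} {{u}}
  U2: {{t},{r,t},{s,t},{r,s,t}} {{v},{q,v},{r,v},{q,r,v}}
  U3: {{q},{q,r},{q,v},{q,r,v}} {{t},{r,t},{s,t},{r,s,t}}
  U12: {{r,t},{s,t},{r,s,t}} {{r,v},{q,r,v}}
  U13: {{q,r},{q,r,v}} {{r,t},{s,t},{r,s,t}}
  U23: {{t},{r,t},{s,t},{r,s,t}} {{q,v},{q,r,v}}
  U123: {{r,t},{s,t},{r,s,t}} {{q,r,v}}
C dims 6,6,2; δ0: rk 4, SNF 1^4; δ1: rk 2, SNF 1^2
Ȟ^0: (6−4)−0=2 ⇒ Z^2
Ȟ^1: (6−2)−4=0 ⇒ 0
Ȟ^2: (2−0)−2=0 ⇒ 0


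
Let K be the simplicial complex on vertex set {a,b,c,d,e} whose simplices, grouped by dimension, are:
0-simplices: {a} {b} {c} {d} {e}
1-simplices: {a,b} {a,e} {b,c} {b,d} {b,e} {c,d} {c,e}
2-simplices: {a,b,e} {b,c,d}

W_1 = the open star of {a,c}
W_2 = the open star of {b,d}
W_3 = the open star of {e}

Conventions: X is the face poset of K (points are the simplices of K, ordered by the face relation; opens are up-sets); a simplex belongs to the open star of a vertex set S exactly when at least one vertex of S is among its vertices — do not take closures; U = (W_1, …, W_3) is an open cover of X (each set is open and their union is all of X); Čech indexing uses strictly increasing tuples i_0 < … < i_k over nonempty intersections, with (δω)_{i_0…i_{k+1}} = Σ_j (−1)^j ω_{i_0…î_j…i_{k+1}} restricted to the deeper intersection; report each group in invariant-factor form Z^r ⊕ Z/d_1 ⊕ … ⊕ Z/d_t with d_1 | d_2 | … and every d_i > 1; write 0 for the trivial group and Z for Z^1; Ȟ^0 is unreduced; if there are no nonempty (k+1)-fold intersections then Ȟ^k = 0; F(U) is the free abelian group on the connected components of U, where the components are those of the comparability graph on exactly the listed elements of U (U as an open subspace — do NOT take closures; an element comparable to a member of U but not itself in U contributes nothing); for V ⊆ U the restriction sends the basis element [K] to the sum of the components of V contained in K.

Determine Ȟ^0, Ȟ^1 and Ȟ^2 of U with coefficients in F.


nerve simplices:
  W1={{a},{c},{a,b},{a,e},{b,c},{c,d},{c,e},{a,b,e},{b,c,d}} W2={{b},{d},{a,b},{b,c},{b,d},{b,e},{c,d},{a,b,e},{b,c,d}} W3={{e},{a,e},{b,e},{c,e},{a,b,e}}
  W12={{a,b},{b,c},{c,d},{a,b,e},{b,c,d}} W13={{a,e},{c,e},{a,b,e}} W23={{b,e},{a,b,e}}
  W123={{a,b,e}}
components per intersection:
  W1: {{a},{a,b},{a,e},{a,b,e}} {{c},{b,c},{c,d},{c,e},{b,c,d}}
  W2: {{b},{d},{a,b},{b,c},{b,d},{b,e},{c,d},{a,b,e},{b,c,d}}
  W3: {{e},{a,e},{b,e},{c,e},{a,b,e}}
  W12: {{a,b},{a,b,e}} {{b,c},{c,d},{b,c,d}}
  W13: {{a,e},{a,b,e}} {{c,e}}
  W23: {{b,e},{a,b,e}}
  W123: {{a,b,e}}
C dims 4,5,1; δ0: rk 3, SNF 1^3; δ1: rk 1, SNF 1^1
degree 0: 4−3−0 = 1 → Ȟ^0 ≅ Z
degree 1: 5−1−3 = 1 → Ȟ^1 ≅ Z
degree 2: 1−0−1 = 0 → Ȟ^2 ≅ 0

Ȟ^0 ≅ Z,  Ȟ^1 ≅ Z,  Ȟ^2 ≅ 0


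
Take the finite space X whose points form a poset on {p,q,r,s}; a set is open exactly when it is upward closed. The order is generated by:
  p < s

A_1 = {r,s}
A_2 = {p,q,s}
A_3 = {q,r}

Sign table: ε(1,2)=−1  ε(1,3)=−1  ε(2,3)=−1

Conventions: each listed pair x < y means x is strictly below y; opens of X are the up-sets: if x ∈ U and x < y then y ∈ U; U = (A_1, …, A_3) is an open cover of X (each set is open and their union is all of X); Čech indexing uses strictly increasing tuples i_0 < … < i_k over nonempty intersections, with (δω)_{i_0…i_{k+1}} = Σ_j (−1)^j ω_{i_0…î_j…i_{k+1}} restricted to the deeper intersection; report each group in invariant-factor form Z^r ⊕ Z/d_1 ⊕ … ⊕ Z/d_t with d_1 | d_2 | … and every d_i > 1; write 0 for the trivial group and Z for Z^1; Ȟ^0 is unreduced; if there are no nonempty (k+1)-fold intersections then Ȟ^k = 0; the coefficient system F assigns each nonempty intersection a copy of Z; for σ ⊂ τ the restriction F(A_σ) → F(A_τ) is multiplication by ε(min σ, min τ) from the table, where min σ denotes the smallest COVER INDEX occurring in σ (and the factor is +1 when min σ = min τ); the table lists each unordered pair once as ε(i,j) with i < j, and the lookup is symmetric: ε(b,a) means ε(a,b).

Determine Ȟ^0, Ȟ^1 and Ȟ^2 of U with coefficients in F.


nonempty intersections:
  A12={s} A13={r} A23={q}
C dims 3,3; δ0: rk 3, SNF 1^2·2
Ȟ^0: (3−3)−0=0 ⇒ 0
Ȟ^1: (3−0)−3=0 plus torsion [2] ⇒ Z/2
Ȟ^2: (0−0)−0=0 ⇒ 0

Ȟ^0 = 0, Ȟ^1 = Z/2, Ȟ^2 = 0


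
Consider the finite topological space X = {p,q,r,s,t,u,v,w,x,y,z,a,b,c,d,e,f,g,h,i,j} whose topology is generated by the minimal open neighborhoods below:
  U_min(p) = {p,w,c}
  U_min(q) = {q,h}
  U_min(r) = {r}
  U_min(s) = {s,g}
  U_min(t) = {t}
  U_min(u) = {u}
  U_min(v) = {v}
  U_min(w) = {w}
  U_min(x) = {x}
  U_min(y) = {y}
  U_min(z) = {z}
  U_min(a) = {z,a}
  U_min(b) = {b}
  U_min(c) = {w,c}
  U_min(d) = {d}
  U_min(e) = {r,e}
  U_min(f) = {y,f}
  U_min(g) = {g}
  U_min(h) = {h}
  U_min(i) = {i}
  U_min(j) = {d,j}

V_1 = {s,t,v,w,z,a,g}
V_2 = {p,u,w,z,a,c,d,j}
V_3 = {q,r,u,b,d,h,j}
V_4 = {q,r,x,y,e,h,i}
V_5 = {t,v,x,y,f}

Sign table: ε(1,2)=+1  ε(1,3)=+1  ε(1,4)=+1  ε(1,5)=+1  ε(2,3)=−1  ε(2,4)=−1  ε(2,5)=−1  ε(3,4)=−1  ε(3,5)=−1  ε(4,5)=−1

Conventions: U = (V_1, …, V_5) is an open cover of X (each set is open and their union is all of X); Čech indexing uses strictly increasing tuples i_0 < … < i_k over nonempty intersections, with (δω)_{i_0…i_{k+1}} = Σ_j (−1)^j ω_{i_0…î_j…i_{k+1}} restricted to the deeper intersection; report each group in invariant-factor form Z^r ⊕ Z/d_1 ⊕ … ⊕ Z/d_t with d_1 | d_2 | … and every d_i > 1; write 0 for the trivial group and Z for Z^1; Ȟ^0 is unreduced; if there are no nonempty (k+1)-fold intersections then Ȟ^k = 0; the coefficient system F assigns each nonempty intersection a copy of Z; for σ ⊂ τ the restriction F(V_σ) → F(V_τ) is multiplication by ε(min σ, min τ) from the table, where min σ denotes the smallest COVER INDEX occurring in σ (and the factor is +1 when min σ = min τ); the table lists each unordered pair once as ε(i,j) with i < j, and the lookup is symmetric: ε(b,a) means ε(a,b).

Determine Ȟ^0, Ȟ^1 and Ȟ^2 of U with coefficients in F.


cover nerve:
  V12={w,z,a} V15={t,v} V23={u,d,j} V34={q,r,h} V45={x,y}
C dims 5,5; δ0: rk 5, SNF 1^4·2
Ȟ^0: (5−5)−0=0 ⇒ 0
Ȟ^1: (5−0)−5=0 plus torsion [2] ⇒ Z/2
Ȟ^2: (0−0)−0=0 ⇒ 0

Ȟ^0 ≅ 0,  Ȟ^1 ≅ Z/2,  Ȟ^2 ≅ 0


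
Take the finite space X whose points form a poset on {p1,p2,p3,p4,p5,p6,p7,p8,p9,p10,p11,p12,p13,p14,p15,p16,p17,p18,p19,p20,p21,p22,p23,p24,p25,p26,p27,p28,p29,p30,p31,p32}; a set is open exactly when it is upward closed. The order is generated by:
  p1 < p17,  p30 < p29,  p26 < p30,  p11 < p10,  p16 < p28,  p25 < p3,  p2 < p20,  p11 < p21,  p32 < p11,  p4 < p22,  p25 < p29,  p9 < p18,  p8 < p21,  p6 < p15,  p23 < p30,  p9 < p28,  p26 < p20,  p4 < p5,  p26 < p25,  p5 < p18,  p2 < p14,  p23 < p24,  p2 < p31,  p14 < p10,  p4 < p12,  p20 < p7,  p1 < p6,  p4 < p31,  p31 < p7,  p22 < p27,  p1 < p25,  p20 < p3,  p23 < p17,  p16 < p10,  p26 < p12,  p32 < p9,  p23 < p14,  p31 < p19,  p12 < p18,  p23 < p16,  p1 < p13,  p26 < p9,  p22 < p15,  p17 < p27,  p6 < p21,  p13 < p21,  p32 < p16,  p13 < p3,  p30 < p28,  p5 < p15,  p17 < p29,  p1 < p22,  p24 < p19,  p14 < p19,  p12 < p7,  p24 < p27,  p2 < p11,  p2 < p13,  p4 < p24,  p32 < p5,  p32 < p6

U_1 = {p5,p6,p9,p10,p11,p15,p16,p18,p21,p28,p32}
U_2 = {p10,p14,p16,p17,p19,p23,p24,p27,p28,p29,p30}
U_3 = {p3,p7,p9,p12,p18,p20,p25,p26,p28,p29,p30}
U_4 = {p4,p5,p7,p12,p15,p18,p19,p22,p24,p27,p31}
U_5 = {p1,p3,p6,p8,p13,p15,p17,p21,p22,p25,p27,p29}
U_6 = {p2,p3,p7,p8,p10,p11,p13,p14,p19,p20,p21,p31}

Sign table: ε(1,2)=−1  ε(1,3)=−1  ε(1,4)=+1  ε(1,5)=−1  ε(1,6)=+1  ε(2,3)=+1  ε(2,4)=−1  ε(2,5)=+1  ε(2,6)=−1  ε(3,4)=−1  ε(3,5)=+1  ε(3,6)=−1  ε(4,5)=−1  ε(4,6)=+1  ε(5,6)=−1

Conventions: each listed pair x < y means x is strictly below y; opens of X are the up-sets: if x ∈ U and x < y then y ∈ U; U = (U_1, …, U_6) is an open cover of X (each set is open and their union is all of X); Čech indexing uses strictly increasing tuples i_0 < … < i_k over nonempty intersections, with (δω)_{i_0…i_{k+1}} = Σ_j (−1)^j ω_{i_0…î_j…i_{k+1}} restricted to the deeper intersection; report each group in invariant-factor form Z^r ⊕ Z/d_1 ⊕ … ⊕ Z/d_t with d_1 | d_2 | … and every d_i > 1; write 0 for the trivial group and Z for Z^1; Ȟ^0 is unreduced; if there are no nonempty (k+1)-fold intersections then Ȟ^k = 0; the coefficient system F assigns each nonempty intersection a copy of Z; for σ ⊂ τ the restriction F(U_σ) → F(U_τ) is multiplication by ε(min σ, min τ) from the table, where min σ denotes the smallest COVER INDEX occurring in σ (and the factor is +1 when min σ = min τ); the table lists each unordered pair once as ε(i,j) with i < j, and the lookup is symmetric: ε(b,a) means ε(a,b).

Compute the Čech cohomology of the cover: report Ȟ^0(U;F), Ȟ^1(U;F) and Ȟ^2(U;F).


intersection data:
  U12={p10,p16,p28} U13={p9,p18,p28} U14={p5,p15,p18} U15={p6,p15,p21} U16={p10,p11,p21} U23={p28,p29,p30} U24={p19,p24,p27} U25={p17,p27,p29} U26={p10,p14,p19} U34={p7,p12,p18} U35={p3,p25,p29} U36={p3,p7,p20} U45={p15,p22,p27} U46={p7,p19,p31} U56={p3,p8,p13,p21}
  U123={p28} U126={p10} U134={p18} U145={p15} U156={p21} U235={p29} U245={p27} U246={p19} U346={p7} U356={p3}
C dims 6,15,10; δ0: rk 5, SNF 1^5; δ1: rk 10, SNF 1^9·2
Ȟ^0 = (6 − 5) − 0 = 1, so Ȟ^0 ≅ Z
Ȟ^1 = (15 − 10) − 5 = 0, so Ȟ^1 ≅ 0
Ȟ^2 = (10 − 0) − 10 = 0 plus torsion [2], so Ȟ^2 ≅ Z/2

Ȟ^0 ≅ Z, Ȟ^1 ≅ 0 and Ȟ^2 ≅ Z/2


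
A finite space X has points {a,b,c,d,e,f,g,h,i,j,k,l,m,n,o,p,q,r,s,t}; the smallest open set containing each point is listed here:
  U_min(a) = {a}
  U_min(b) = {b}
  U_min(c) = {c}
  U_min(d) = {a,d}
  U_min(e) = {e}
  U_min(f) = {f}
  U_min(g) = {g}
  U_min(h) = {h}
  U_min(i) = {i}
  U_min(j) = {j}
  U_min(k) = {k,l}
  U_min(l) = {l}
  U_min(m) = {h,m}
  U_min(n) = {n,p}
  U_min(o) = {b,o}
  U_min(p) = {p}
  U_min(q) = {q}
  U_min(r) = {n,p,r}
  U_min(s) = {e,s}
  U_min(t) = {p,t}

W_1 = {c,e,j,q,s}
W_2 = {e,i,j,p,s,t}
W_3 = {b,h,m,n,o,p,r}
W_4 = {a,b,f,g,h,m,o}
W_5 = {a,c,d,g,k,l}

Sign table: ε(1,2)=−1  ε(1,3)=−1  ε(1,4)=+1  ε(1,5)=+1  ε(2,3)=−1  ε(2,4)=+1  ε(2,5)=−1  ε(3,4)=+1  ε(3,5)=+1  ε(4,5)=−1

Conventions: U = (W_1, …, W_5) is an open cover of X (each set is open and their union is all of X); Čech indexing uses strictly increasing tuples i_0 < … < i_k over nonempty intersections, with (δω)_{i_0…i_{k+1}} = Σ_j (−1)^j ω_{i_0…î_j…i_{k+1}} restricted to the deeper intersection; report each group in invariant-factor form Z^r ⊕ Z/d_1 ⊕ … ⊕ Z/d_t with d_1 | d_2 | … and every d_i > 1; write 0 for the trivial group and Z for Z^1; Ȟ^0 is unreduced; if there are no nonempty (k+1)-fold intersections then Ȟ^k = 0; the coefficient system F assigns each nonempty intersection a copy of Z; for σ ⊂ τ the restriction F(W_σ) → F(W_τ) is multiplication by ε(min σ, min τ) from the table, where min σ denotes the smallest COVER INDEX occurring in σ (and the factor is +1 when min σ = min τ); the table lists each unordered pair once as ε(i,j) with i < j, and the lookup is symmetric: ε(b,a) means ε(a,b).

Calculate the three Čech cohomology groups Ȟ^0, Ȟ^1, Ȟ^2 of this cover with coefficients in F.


Ȟ^0 ≅ 0, Ȟ^1 ≅ Z/2, Ȟ^2 ≅ 0

nerve of the cover:
  W12={e,j,s} W15={c} W23={p} W34={b,h,m,o} W45={a,g}
C dims 5,5; δ0: rk 5, SNF 1^4·2
Ȟ^0 = (5 − 5) − 0 = 0, so Ȟ^0 ≅ 0
Ȟ^1 = (5 − 0) − 5 = 0 plus torsion [2], so Ȟ^1 ≅ Z/2
Ȟ^2 = (0 − 0) − 0 = 0, so Ȟ^2 ≅ 0


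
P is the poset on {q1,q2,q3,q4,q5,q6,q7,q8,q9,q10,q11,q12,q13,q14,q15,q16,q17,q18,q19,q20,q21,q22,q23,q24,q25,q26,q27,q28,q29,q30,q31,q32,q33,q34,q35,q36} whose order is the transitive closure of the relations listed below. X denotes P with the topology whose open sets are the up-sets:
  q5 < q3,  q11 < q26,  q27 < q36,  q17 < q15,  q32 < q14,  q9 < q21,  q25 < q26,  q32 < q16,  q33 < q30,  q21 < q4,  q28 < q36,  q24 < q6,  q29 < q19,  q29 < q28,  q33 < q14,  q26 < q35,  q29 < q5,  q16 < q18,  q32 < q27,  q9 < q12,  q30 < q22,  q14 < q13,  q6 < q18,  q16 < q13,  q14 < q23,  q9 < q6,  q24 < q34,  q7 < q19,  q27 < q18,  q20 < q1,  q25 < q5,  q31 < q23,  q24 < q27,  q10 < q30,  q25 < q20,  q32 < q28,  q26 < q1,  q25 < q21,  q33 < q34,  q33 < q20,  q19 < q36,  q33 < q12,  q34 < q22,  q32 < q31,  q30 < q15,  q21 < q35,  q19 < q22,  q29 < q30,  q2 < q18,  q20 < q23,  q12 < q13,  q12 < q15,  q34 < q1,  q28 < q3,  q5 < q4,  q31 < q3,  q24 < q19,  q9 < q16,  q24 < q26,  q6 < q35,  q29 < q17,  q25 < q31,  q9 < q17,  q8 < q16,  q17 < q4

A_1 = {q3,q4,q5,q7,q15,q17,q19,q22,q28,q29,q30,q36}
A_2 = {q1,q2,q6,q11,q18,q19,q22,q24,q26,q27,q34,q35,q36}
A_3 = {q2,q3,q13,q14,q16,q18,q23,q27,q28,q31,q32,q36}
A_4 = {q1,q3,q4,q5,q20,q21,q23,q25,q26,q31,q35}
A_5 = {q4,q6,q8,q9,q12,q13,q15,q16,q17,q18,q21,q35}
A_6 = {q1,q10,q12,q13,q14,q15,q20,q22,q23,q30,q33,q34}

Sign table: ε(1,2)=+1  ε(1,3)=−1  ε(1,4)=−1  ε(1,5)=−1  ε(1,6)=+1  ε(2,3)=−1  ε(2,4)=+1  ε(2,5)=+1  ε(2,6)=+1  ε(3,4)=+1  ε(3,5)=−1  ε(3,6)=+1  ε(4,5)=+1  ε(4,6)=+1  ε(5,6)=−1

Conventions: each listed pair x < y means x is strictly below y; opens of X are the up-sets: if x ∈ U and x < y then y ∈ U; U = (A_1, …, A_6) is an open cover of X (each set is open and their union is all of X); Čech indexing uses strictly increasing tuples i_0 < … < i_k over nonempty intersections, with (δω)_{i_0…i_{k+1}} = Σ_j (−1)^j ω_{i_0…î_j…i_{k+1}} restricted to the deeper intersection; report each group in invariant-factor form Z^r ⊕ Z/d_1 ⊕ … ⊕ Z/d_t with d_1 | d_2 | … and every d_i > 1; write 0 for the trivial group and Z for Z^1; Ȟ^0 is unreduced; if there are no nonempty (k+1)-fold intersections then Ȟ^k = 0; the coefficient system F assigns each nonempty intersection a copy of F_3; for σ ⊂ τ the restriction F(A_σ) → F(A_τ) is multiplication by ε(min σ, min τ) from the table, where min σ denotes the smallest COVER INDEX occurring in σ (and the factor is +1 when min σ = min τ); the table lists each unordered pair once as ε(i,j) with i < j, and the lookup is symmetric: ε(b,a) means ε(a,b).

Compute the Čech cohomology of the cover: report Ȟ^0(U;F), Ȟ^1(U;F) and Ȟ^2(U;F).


cover nerve:
  A12={q19,q22,q36} A13={q3,q28,q36} A14={q3,q4,q5} A15={q4,q15,q17} A16={q15,q22,q30} A23={q2,q18,q27,q36} A24={q1,q26,q35} A25={q6,q18,q35} A26={q1,q22,q34} A34={q3,q23,q31} A35={q13,q16,q18} A36={q13,q14,q23} A45={q4,q21,q35} A46={q1,q20,q23} A56={q12,q13,q15}
  A123={q36} A126={q22} A134={q3} A145={q4} A156={q15} A235={q18} A245={q35} A246={q1} A346={q23} A356={q13}
C dims 6,15,10; δ0: rk_F3 6; δ1: rk_F3 9
Ȟ^0: (6−6)−0=0 ⇒ 0
Ȟ^1: (15−9)−6=0 ⇒ 0
Ȟ^2: (10−0)−9=1 ⇒ Z/3

Ȟ^0(U;F) ≅ 0, Ȟ^1(U;F) ≅ 0, Ȟ^2(U;F) ≅ Z/3


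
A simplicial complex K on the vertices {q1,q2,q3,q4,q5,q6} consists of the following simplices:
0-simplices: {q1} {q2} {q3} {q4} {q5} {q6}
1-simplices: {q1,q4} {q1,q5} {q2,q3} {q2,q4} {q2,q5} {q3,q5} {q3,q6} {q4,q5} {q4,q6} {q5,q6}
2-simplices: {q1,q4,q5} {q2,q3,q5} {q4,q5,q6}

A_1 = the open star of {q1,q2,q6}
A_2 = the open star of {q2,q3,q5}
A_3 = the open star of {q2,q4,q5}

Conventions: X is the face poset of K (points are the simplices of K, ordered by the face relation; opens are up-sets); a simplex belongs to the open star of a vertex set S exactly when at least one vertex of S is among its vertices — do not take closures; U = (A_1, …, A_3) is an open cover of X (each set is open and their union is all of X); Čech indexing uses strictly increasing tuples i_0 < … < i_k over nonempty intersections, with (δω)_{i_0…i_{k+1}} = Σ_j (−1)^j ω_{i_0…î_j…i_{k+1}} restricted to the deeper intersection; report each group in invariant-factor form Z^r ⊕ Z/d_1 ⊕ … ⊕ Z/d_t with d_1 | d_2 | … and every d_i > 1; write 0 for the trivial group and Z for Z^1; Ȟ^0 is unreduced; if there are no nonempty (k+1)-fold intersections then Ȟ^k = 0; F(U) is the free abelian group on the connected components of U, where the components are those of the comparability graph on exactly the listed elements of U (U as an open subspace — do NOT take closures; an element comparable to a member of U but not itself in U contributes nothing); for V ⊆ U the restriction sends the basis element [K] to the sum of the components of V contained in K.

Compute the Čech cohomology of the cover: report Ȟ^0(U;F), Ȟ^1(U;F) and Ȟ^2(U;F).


Ȟ^0 ≅ Z, Ȟ^1 ≅ Z, Ȟ^2 ≅ 0

nonempty overlaps:
  A1={{q1},{q2},{q6},{q1,q4},{q1,q5},{q2,q3},{q2,q4},{q2,q5},{q3,q6},{q4,q6},{q5,q6},{q1,q4,q5},{q2,q3,q5},{q4,q5,q6}} A2={{q2},{q3},{q5},{q1,q5},{q2,q3},{q2,q4},{q2,q5},{q3,q5},{q3,q6},{q4,q5},{q5,q6},{q1,q4,q5},{q2,q3,q5},{q4,q5,q6}} A3={{q2},{q4},{q5},{q1,q4},{q1,q5},{q2,q3},{q2,q4},{q2,q5},{q3,q5},{q4,q5},{q4,q6},{q5,q6},{q1,q4,q5},{q2,q3,q5},{q4,q5,q6}}
  A12={{q2},{q1,q5},{q2,q3},{q2,q4},{q2,q5},{q3,q6},{q5,q6},{q1,q4,q5},{q2,q3,q5},{q4,q5,q6}} A13={{q2},{q1,q4},{q1,q5},{q2,q3},{q2,q4},{q2,q5},{q4,q6},{q5,q6},{q1,q4,q5},{q2,q3,q5},{q4,q5,q6}} A23={{q2},{q5},{q1,q5},{q2,q3},{q2,q4},{q2,q5},{q3,q5},{q4,q5},{q5,q6},{q1,q4,q5},{q2,q3,q5},{q4,q5,q6}}
  A123={{q2},{q1,q5},{q2,q3},{q2,q4},{q2,q5},{q5,q6},{q1,q4,q5},{q2,q3,q5},{q4,q5,q6}}
components per intersection:
  A1: {{q1},{q1,q4},{q1,q5},{q1,q4,q5}} {{q2},{q2,q3},{q2,q4},{q2,q5},{q2,q3,q5}} {{q6},{q3,q6},{q4,q6},{q5,q6},{q4,q5,q6}}
  A2: {{q2},{q3},{q5},{q1,q5},{q2,q3},{q2,q4},{q2,q5},{q3,q5},{q3,q6},{q4,q5},{q5,q6},{q1,q4,q5},{q2,q3,q5},{q4,q5,q6}}
  A3: {{q2},{q4},{q5},{q1,q4},{q1,q5},{q2,q3},{q2,q4},{q2,q5},{q3,q5},{q4,q5},{q4,q6},{q5,q6},{q1,q4,q5},{q2,q3,q5},{q4,q5,q6}}
  A12: {{q2},{q2,q3},{q2,q4},{q2,q5},{q2,q3,q5}} {{q1,q5},{q1,q4,q5}} {{q3,q6}} {{q5,q6},{q4,q5,q6}}
  A13: {{q2},{q2,q3},{q2,q4},{q2,q5},{q2,q3,q5}} {{q1,q4},{q1,q5},{q1,q4,q5}} {{q4,q6},{q5,q6},{q4,q5,q6}}
  A23: {{q2},{q5},{q1,q5},{q2,q3},{q2,q4},{q2,q5},{q3,q5},{q4,q5},{q5,q6},{q1,q4,q5},{q2,q3,q5},{q4,q5,q6}}
  A123: {{q2},{q2,q3},{q2,q4},{q2,q5},{q2,q3,q5}} {{q1,q5},{q1,q4,q5}} {{q5,q6},{q4,q5,q6}}
C dims 5,8,3; δ0: rk 4, SNF 1^4; δ1: rk 3, SNF 1^3
degree 0: 5−4−0 = 1 → Ȟ^0 ≅ Z
degree 1: 8−3−4 = 1 → Ȟ^1 ≅ Z
degree 2: 3−0−3 = 0 → Ȟ^2 ≅ 0


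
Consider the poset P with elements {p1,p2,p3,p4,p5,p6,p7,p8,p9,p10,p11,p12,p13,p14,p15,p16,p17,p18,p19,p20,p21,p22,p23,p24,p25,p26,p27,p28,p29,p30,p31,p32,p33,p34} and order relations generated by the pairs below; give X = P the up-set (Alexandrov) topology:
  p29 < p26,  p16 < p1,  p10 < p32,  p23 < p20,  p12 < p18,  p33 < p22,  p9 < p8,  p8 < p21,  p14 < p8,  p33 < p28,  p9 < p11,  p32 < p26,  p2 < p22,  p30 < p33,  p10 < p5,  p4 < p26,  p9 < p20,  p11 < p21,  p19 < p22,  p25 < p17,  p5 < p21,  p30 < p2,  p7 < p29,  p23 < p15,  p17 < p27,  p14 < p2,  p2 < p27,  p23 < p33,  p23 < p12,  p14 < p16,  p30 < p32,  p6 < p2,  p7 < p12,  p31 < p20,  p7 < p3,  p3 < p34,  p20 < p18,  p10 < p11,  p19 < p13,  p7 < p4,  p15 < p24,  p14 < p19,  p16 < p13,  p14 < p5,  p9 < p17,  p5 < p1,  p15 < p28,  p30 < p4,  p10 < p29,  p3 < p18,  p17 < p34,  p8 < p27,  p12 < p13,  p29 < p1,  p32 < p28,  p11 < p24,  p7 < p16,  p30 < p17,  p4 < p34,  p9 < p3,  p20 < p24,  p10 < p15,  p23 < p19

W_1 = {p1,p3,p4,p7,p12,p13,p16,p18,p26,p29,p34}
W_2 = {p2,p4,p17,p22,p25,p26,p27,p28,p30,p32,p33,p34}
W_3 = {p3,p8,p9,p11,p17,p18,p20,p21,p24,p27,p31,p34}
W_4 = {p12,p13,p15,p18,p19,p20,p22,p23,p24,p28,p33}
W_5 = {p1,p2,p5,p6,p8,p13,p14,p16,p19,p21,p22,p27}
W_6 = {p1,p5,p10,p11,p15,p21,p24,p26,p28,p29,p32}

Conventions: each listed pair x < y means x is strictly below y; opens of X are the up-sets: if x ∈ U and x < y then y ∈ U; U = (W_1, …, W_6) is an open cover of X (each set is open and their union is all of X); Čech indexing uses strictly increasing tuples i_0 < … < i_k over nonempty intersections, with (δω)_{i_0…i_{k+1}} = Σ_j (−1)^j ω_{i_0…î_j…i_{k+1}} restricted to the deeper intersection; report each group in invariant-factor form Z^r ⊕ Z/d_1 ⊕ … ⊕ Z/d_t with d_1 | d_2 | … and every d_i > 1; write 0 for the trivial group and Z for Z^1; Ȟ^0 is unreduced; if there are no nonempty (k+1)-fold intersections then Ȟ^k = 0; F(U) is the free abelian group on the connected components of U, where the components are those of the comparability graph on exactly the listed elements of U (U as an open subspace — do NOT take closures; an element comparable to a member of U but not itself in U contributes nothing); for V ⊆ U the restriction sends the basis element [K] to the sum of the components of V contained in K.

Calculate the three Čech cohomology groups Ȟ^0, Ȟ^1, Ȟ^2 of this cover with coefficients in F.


Ȟ^0 ≅ Z, Ȟ^1 ≅ 0 and Ȟ^2 ≅ Z/2

nerve of the cover:
  W12={p4,p26,p34} W13={p3,p18,p34} W14={p12,p13,p18} W15={p1,p13,p16} W16={p1,p26,p29} W23={p17,p27,p34} W24={p22,p28,p33} W25={p2,p22,p27} W26={p26,p28,p32} W34={p18,p20,p24} W35={p8,p21,p27} W36={p11,p21,p24} W45={p13,p19,p22} W46={p15,p24,p28} W56={p1,p5,p21}
  W123={p34} W126={p26} W134={p18} W145={p13} W156={p1} W235={p27} W245={p22} W246={p28} W346={p24} W356={p21}
components per intersection:
  W1: {p1,p3,p4,p7,p12,p13,p16,p18,p26,p29,p34}
  W2: {p2,p4,p17,p22,p25,p26,p27,p28,p30,p32,p33,p34}
  W3: {p3,p8,p9,p11,p17,p18,p20,p21,p24,p27,p31,p34}
  W4: {p12,p13,p15,p18,p19,p20,p22,p23,p24,p28,p33}
  W5: {p1,p2,p5,p6,p8,p13,p14,p16,p19,p21,p22,p27}
  W6: {p1,p5,p10,p11,p15,p21,p24,p26,p28,p29,p32}
  W12: {p4,p26,p34}
  W13: {p3,p18,p34}
  W14: {p12,p13,p18}
  W15: {p1,p13,p16}
  W16: {p1,p26,p29}
  W23: {p17,p27,p34}
  W24: {p22,p28,p33}
  W25: {p2,p22,p27}
  W26: {p26,p28,p32}
  W34: {p18,p20,p24}
  W35: {p8,p21,p27}
  W36: {p11,p21,p24}
  W45: {p13,p19,p22}
  W46: {p15,p24,p28}
  W56: {p1,p5,p21}
  W123: {p34}
  W126: {p26}
  W134: {p18}
  W145: {p13}
  W156: {p1}
  W235: {p27}
  W245: {p22}
  W246: {p28}
  W346: {p24}
  W356: {p21}
C dims 6,15,10; δ0: rk 5, SNF 1^5; δ1: rk 10, SNF 1^9·2
Ȟ^0 = (6 − 5) − 0 = 1, so Ȟ^0 ≅ Z
Ȟ^1 = (15 − 10) − 5 = 0, so Ȟ^1 ≅ 0
Ȟ^2 = (10 − 0) − 10 = 0 plus torsion [2], so Ȟ^2 ≅ Z/2


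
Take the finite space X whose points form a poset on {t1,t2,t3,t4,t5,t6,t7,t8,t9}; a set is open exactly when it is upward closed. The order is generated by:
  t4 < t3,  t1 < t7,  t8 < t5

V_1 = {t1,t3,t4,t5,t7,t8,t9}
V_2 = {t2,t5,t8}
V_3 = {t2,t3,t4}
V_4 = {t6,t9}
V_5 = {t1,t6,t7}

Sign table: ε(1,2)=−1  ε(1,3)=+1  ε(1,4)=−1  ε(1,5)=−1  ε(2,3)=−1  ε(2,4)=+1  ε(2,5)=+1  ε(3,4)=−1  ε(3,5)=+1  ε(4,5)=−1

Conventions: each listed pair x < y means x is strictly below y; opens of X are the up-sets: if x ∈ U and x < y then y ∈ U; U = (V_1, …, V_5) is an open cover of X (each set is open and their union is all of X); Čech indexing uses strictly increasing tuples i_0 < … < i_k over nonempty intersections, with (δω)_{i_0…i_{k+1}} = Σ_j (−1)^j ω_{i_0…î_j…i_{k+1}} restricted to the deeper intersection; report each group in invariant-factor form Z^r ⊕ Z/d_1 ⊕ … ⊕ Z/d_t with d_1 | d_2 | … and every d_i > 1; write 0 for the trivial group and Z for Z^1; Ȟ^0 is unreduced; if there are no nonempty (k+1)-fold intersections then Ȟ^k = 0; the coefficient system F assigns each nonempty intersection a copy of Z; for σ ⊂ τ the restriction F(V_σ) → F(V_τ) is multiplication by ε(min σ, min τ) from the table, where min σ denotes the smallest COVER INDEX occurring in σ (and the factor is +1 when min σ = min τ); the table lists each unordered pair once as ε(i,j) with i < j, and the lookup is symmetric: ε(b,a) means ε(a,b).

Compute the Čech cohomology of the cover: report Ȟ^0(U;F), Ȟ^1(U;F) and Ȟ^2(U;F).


cover nerve:
  V12={t5,t8} V13={t3,t4} V14={t9} V15={t1,t7} V23={t2} V45={t6}
C dims 5,6; δ0: rk 5, SNF 1^4·2
Ȟ^0: (5−5)−0=0 ⇒ 0
Ȟ^1: (6−0)−5=1 plus torsion [2] ⇒ Z ⊕ Z/2
Ȟ^2: (0−0)−0=0 ⇒ 0

Ȟ^0(U;F) ≅ 0, Ȟ^1(U;F) ≅ Z ⊕ Z/2 and Ȟ^2(U;F) ≅ 0


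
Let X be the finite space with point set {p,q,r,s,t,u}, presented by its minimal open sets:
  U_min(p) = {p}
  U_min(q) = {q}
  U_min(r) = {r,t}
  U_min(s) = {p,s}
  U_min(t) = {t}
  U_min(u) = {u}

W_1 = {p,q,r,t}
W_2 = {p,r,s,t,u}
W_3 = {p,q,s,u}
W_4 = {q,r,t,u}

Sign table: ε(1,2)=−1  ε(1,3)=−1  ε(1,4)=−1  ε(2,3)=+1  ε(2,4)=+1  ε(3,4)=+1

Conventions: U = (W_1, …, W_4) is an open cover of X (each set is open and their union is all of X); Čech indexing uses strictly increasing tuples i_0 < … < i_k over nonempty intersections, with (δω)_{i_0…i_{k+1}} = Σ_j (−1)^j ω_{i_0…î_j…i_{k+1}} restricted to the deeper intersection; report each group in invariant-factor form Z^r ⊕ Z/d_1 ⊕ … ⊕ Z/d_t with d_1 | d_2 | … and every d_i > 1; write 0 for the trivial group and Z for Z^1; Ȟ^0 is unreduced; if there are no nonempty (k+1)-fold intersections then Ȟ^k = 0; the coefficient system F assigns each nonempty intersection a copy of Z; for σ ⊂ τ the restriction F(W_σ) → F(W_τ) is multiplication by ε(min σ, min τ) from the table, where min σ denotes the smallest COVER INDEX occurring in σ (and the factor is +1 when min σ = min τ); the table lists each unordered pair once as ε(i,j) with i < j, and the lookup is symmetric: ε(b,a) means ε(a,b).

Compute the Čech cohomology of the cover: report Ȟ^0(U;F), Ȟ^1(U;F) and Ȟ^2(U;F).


intersection data:
  W12={p,r,t} W13={p,q} W14={q,r,t} W23={p,s,u} W24={r,t,u} W34={q,u}
  W123={p} W124={r,t} W134={q} W234={u}
C dims 4,6,4; δ0: rk 3, SNF 1^3; δ1: rk 3, SNF 1^3
Ȟ^0 = (4 − 3) − 0 = 1, so Ȟ^0 ≅ Z
Ȟ^1 = (6 − 3) − 3 = 0, so Ȟ^1 ≅ 0
Ȟ^2 = (4 − 0) − 3 = 1, so Ȟ^2 ≅ Z

Ȟ^0(U;F) ≅ Z, Ȟ^1(U;F) ≅ 0, Ȟ^2(U;F) ≅ Z


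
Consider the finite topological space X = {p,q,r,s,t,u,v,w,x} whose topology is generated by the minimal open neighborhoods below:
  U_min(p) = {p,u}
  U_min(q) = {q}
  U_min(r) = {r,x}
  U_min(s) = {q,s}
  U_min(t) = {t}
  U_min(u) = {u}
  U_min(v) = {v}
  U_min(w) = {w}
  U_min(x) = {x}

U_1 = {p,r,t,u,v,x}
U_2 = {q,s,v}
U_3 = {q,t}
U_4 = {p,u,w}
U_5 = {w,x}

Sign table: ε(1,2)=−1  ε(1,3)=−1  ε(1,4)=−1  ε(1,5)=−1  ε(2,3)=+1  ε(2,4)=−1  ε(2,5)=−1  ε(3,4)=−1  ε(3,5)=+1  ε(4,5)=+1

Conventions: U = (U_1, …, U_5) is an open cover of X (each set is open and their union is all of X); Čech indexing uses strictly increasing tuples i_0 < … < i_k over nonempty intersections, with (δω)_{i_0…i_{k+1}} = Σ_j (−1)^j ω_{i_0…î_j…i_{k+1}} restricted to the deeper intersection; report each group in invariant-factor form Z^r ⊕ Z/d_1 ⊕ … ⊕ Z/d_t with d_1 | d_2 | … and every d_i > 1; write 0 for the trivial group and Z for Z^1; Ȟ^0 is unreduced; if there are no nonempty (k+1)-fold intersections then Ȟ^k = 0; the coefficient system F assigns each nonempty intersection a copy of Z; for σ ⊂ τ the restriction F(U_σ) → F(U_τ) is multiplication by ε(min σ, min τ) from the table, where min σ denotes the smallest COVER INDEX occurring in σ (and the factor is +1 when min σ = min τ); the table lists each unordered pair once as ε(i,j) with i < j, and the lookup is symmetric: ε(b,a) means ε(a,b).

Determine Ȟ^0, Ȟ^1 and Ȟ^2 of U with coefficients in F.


nerve of the cover:
  U12={v} U13={t} U14={p,u} U15={x} U23={q} U45={w}
C dims 5,6; δ0: rk 4, SNF 1^4
Ȟ^0 = (5 − 4) − 0 = 1, so Ȟ^0 ≅ Z
Ȟ^1 = (6 − 0) − 4 = 2, so Ȟ^1 ≅ Z^2
Ȟ^2 = (0 − 0) − 0 = 0, so Ȟ^2 ≅ 0

Ȟ^0(U;F) ≅ Z, Ȟ^1(U;F) ≅ Z^2 and Ȟ^2(U;F) ≅ 0


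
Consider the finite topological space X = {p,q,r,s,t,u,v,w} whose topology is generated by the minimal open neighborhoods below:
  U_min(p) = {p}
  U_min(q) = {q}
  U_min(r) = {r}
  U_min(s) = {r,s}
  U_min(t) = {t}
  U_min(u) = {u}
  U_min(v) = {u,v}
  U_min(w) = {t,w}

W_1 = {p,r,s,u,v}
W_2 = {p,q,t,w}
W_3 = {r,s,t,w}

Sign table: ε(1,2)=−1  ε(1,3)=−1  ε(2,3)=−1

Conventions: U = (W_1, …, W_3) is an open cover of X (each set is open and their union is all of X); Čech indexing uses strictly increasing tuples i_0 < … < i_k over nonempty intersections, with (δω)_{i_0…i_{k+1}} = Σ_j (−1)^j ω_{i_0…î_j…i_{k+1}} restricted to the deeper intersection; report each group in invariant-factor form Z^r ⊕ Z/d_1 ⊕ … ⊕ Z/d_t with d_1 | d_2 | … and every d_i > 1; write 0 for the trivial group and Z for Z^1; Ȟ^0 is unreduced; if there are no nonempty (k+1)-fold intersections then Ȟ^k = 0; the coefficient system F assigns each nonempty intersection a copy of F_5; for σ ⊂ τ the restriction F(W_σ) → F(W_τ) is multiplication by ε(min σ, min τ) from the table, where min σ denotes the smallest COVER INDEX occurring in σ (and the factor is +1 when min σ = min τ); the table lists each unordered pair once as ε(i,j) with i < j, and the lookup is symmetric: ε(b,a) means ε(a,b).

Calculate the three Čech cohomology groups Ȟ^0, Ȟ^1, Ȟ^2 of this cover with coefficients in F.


Ȟ^0(U;F) ≅ 0, Ȟ^1(U;F) ≅ 0, Ȟ^2(U;F) ≅ 0

nonempty intersections:
  W12={p} W13={r,s} W23={t,w}
C dims 3,3; δ0: rk_F5 3
Ȟ^0: (3−3)−0=0 ⇒ 0
Ȟ^1: (3−0)−3=0 ⇒ 0
Ȟ^2: (0−0)−0=0 ⇒ 0


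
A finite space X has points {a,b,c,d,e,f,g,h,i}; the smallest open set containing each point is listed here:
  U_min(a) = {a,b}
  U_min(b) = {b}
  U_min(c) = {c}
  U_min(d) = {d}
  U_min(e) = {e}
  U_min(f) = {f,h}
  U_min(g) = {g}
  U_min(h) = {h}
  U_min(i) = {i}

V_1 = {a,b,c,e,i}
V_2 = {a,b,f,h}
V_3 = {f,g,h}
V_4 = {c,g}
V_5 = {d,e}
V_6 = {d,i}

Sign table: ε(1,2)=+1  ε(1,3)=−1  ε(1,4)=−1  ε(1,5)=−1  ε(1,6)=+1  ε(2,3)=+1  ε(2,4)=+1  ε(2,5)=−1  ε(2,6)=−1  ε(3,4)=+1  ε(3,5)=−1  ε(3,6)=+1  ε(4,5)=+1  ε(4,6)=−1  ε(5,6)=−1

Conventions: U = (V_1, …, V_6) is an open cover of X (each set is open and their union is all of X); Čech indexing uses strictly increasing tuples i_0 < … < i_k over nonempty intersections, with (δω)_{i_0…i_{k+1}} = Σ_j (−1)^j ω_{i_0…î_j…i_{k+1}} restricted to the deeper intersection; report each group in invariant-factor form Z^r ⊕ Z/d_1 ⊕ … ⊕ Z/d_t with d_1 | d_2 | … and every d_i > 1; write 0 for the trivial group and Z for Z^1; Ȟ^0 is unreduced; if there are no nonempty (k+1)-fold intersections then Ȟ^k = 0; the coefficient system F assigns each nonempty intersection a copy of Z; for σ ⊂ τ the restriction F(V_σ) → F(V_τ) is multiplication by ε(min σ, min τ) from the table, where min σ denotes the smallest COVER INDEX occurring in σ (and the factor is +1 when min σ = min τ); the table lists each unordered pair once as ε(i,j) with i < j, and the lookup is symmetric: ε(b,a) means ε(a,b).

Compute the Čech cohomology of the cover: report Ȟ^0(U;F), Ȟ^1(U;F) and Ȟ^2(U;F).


Ȟ^0(U;F) ≅ 0,  Ȟ^1(U;F) ≅ Z ⊕ Z/2,  Ȟ^2(U;F) ≅ 0

nonempty overlaps:
  V12={a,b} V14={c} V15={e} V16={i} V23={f,h} V34={g} V56={d}
C dims 6,7; δ0: rk 6, SNF 1^5·2
degree 0: 6−6−0 = 0 → Ȟ^0 ≅ 0
degree 1: 7−0−6 = 1 plus torsion [2] → Ȟ^1 ≅ Z ⊕ Z/2
degree 2: 0−0−0 = 0 → Ȟ^2 ≅ 0


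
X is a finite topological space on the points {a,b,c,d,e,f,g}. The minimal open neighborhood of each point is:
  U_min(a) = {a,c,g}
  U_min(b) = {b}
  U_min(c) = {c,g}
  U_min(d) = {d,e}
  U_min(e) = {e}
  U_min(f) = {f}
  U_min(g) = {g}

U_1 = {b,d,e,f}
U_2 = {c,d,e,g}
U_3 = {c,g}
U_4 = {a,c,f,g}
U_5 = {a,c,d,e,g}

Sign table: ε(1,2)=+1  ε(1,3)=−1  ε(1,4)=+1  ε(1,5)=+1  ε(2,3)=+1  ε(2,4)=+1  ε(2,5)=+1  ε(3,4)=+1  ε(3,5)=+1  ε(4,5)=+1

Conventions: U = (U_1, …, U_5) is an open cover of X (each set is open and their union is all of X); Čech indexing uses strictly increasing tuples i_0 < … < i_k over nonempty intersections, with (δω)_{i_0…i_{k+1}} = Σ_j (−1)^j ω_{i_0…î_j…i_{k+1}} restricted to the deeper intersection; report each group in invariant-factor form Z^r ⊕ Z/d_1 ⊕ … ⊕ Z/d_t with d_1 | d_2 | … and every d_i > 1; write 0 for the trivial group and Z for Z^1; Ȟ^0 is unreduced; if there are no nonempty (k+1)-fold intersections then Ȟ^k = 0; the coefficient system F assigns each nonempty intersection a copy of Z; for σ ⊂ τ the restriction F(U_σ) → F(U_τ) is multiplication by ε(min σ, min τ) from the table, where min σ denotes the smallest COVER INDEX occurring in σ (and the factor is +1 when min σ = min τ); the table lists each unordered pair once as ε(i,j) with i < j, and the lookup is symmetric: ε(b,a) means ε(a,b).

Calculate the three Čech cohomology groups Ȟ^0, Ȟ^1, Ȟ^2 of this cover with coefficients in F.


Ȟ^0 ≅ Z, Ȟ^1 ≅ Z, Ȟ^2 ≅ 0

nerve simplices:
  U12={d,e} U14={f} U15={d,e} U23={c,g} U24={c,g} U25={c,d,e,g} U34={c,g} U35={c,g} U45={a,c,g}
  U125={d,e} U234={c,g} U235={c,g} U245={c,g} U345={c,g}
  U2345={c,g}
C dims 5,9,5,1; δ0: rk 4, SNF 1^4; δ1: rk 4, SNF 1^4; δ2: rk 1, SNF 1^1
degree 0: 5−4−0 = 1 → Ȟ^0 ≅ Z
degree 1: 9−4−4 = 1 → Ȟ^1 ≅ Z
degree 2: 5−1−4 = 0 → Ȟ^2 ≅ 0


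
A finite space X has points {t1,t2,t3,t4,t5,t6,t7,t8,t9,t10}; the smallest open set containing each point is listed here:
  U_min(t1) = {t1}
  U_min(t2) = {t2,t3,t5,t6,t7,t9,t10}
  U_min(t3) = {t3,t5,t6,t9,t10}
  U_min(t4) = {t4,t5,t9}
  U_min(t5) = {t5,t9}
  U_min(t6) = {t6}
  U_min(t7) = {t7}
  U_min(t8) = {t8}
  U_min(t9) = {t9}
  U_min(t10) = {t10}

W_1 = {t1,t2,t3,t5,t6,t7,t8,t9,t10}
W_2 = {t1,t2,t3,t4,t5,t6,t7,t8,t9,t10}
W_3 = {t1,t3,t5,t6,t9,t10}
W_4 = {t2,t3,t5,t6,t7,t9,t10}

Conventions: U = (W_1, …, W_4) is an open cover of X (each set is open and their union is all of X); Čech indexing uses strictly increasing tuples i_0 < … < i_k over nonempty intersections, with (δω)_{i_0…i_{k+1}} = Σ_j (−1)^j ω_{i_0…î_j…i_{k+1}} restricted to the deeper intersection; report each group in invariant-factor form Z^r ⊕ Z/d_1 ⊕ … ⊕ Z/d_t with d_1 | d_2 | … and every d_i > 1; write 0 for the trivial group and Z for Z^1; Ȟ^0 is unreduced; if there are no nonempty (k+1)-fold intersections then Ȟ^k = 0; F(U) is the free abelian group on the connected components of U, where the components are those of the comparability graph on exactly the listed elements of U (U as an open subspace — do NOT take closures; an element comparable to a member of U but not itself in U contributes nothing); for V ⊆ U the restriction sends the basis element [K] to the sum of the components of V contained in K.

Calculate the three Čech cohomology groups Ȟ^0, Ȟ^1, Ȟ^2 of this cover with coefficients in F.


cover nerve:
  W12={t1,t2,t3,t5,t6,t7,t8,t9,t10} W13={t1,t3,t5,t6,t9,t10} W14={t2,t3,t5,t6,t7,t9,t10} W23={t1,t3,t5,t6,t9,t10} W24={t2,t3,t5,t6,t7,t9,t10} W34={t3,t5,t6,t9,t10}
  W123={t1,t3,t5,t6,t9,t10} W124={t2,t3,t5,t6,t7,t9,t10} W134={t3,t5,t6,t9,t10} W234={t3,t5,t6,t9,t10}
  W1234={t3,t5,t6,t9,t10}
components per intersection:
  W1: {t1} {t2,t3,t5,t6,t7,t9,t10} {t8}
  W2: {t1} {t2,t3,t4,t5,t6,t7,t9,t10} {t8}
  W3: {t1} {t3,t5,t6,t9,t10}
  W4: {t2,t3,t5,t6,t7,t9,t10}
  W12: {t1} {t2,t3,t5,t6,t7,t9,t10} {t8}
  W13: {t1} {t3,t5,t6,t9,t10}
  W14: {t2,t3,t5,t6,t7,t9,t10}
  W23: {t1} {t3,t5,t6,t9,t10}
  W24: {t2,t3,t5,t6,t7,t9,t10}
  W34: {t3,t5,t6,t9,t10}
  W123: {t1} {t3,t5,t6,t9,t10}
  W124: {t2,t3,t5,t6,t7,t9,t10}
  W134: {t3,t5,t6,t9,t10}
  W234: {t3,t5,t6,t9,t10}
  W1234: {t3,t5,t6,t9,t10}
C dims 9,10,5,1; δ0: rk 6, SNF 1^6; δ1: rk 4, SNF 1^4; δ2: rk 1, SNF 1^1
Ȟ^0: (9−6)−0=3 ⇒ Z^3
Ȟ^1: (10−4)−6=0 ⇒ 0
Ȟ^2: (5−1)−4=0 ⇒ 0

Ȟ^0 ≅ Z^3; Ȟ^1 ≅ 0; Ȟ^2 ≅ 0


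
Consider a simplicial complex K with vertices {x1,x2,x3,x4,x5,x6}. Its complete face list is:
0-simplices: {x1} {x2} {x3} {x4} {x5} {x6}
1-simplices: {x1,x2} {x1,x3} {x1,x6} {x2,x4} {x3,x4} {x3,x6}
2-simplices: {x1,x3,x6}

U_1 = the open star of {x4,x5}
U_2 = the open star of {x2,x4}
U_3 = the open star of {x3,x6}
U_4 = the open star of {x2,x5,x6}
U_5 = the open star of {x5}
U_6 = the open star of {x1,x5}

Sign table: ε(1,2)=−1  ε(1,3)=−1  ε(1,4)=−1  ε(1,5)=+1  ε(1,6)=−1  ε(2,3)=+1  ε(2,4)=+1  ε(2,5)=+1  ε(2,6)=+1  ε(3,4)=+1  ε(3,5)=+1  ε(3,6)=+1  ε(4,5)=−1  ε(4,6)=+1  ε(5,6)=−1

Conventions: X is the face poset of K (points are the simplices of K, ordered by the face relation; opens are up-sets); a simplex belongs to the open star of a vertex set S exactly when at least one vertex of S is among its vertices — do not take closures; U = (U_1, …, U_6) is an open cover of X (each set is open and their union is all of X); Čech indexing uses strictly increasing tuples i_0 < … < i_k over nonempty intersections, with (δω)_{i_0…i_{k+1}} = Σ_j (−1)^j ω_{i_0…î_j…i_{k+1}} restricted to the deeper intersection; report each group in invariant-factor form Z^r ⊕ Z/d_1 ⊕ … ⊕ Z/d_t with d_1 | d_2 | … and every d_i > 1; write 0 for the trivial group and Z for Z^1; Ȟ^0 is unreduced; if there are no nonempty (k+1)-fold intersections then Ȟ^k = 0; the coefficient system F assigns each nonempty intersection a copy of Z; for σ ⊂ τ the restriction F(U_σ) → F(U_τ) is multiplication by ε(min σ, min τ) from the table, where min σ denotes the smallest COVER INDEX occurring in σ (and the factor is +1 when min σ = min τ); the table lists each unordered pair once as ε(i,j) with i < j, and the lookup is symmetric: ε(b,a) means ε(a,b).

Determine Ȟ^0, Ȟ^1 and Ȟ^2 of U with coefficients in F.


nonempty overlaps:
  U1={{x4},{x5},{x2,x4},{x3,x4}} U2={{x2},{x4},{x1,x2},{x2,x4},{x3,x4}} U3={{x3},{x6},{x1,x3},{x1,x6},{x3,x4},{x3,x6},{x1,x3,x6}} U4={{x2},{x5},{x6},{x1,x2},{x1,x6},{x2,x4},{x3,x6},{x1,x3,x6}} U5={{x5}} U6={{x1},{x5},{x1,x2},{x1,x3},{x1,x6},{x1,x3,x6}}
  U12={{x4},{x2,x4},{x3,x4}} U13={{x3,x4}} U14={{x5},{x2,x4}} U15={{x5}} U16={{x5}} U23={{x3,x4}} U24={{x2},{x1,x2},{x2,x4}} U26={{x1,x2}} U34={{x6},{x1,x6},{x3,x6},{x1,x3,x6}} U36={{x1,x3},{x1,x6},{x1,x3,x6}} U45={{x5}} U46={{x5},{x1,x2},{x1,x6},{x1,x3,x6}} U56={{x5}}
  U123={{x3,x4}} U124={{x2,x4}} U145={{x5}} U146={{x5}} U156={{x5}} U246={{x1,x2}} U346={{x1,x6},{x1,x3,x6}} U456={{x5}}
  U1456={{x5}}
C dims 6,13,8,1; δ0: rk 5, SNF 1^5; δ1: rk 7, SNF 1^7; δ2: rk 1, SNF 1^1
degree 0: 6−5−0 = 1 → Ȟ^0 ≅ Z
degree 1: 13−7−5 = 1 → Ȟ^1 ≅ Z
degree 2: 8−1−7 = 0 → Ȟ^2 ≅ 0

Ȟ^0 ≅ Z, Ȟ^1 ≅ Z, Ȟ^2 ≅ 0
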